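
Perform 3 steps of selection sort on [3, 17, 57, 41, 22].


Initial: [3, 17, 57, 41, 22]
Step 1: min=3 at 0
  Swap: [3, 17, 57, 41, 22]
Step 2: min=17 at 1
  Swap: [3, 17, 57, 41, 22]
Step 3: min=22 at 4
  Swap: [3, 17, 22, 41, 57]

After 3 steps: [3, 17, 22, 41, 57]


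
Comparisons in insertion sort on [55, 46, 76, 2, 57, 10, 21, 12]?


Algorithm: insertion sort
Input: [55, 46, 76, 2, 57, 10, 21, 12]
Sorted: [2, 10, 12, 21, 46, 55, 57, 76]

23


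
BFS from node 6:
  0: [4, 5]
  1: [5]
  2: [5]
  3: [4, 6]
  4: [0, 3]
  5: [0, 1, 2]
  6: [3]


Visit 6, enqueue [3]
Visit 3, enqueue [4]
Visit 4, enqueue [0]
Visit 0, enqueue [5]
Visit 5, enqueue [1, 2]
Visit 1, enqueue []
Visit 2, enqueue []

BFS order: [6, 3, 4, 0, 5, 1, 2]


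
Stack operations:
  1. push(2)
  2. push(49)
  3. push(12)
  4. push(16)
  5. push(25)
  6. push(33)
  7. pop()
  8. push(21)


push(2) -> [2]
push(49) -> [2, 49]
push(12) -> [2, 49, 12]
push(16) -> [2, 49, 12, 16]
push(25) -> [2, 49, 12, 16, 25]
push(33) -> [2, 49, 12, 16, 25, 33]
pop()->33, [2, 49, 12, 16, 25]
push(21) -> [2, 49, 12, 16, 25, 21]

Final stack: [2, 49, 12, 16, 25, 21]


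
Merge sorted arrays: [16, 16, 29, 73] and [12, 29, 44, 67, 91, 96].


Take 12 from B
Take 16 from A
Take 16 from A
Take 29 from A
Take 29 from B
Take 44 from B
Take 67 from B
Take 73 from A

Merged: [12, 16, 16, 29, 29, 44, 67, 73, 91, 96]


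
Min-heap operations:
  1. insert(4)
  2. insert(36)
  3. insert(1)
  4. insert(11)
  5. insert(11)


insert(4) -> [4]
insert(36) -> [4, 36]
insert(1) -> [1, 36, 4]
insert(11) -> [1, 11, 4, 36]
insert(11) -> [1, 11, 4, 36, 11]

Final heap: [1, 11, 4, 36, 11]


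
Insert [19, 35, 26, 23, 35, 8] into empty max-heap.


Insert 19: [19]
Insert 35: [35, 19]
Insert 26: [35, 19, 26]
Insert 23: [35, 23, 26, 19]
Insert 35: [35, 35, 26, 19, 23]
Insert 8: [35, 35, 26, 19, 23, 8]

Final heap: [35, 35, 26, 19, 23, 8]


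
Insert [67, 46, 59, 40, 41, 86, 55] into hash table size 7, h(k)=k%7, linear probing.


Insert 67: h=4 -> slot 4
Insert 46: h=4, 1 probes -> slot 5
Insert 59: h=3 -> slot 3
Insert 40: h=5, 1 probes -> slot 6
Insert 41: h=6, 1 probes -> slot 0
Insert 86: h=2 -> slot 2
Insert 55: h=6, 2 probes -> slot 1

Table: [41, 55, 86, 59, 67, 46, 40]


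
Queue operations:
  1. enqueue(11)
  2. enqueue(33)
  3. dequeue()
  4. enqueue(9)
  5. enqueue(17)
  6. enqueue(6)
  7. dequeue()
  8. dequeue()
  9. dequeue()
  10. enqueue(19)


enqueue(11) -> [11]
enqueue(33) -> [11, 33]
dequeue()->11, [33]
enqueue(9) -> [33, 9]
enqueue(17) -> [33, 9, 17]
enqueue(6) -> [33, 9, 17, 6]
dequeue()->33, [9, 17, 6]
dequeue()->9, [17, 6]
dequeue()->17, [6]
enqueue(19) -> [6, 19]

Final queue: [6, 19]


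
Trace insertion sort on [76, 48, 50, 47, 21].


Initial: [76, 48, 50, 47, 21]
Insert 48: [48, 76, 50, 47, 21]
Insert 50: [48, 50, 76, 47, 21]
Insert 47: [47, 48, 50, 76, 21]
Insert 21: [21, 47, 48, 50, 76]

Sorted: [21, 47, 48, 50, 76]


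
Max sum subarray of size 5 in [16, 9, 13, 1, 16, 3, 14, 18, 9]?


[0:5]: 55
[1:6]: 42
[2:7]: 47
[3:8]: 52
[4:9]: 60

Max: 60 at [4:9]


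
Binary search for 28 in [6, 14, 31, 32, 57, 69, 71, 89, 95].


Step 1: lo=0, hi=8, mid=4, val=57
Step 2: lo=0, hi=3, mid=1, val=14
Step 3: lo=2, hi=3, mid=2, val=31

Not found


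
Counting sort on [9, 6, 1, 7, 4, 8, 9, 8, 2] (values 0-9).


Input: [9, 6, 1, 7, 4, 8, 9, 8, 2]
Counts: [0, 1, 1, 0, 1, 0, 1, 1, 2, 2]

Sorted: [1, 2, 4, 6, 7, 8, 8, 9, 9]


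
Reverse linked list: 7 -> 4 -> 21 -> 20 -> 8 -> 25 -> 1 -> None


Step 1: curr=7, set curr.next=prev(None) | reversed so far: 7
Step 2: curr=4, set curr.next=prev(7) | reversed so far: 4 -> 7
Step 3: curr=21, set curr.next=prev(4) | reversed so far: 21 -> 4 -> 7
Step 4: curr=20, set curr.next=prev(21) | reversed so far: 20 -> 21 -> 4 -> 7
Step 5: curr=8, set curr.next=prev(20) | reversed so far: 8 -> 20 -> 21 -> 4 -> 7
Step 6: curr=25, set curr.next=prev(8) | reversed so far: 25 -> 8 -> 20 -> 21 -> 4 -> 7
Step 7: curr=1, set curr.next=prev(25) | reversed so far: 1 -> 25 -> 8 -> 20 -> 21 -> 4 -> 7

1 -> 25 -> 8 -> 20 -> 21 -> 4 -> 7 -> None


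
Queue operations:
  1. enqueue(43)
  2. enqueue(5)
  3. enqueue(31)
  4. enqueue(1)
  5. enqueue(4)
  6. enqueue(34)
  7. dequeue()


enqueue(43) -> [43]
enqueue(5) -> [43, 5]
enqueue(31) -> [43, 5, 31]
enqueue(1) -> [43, 5, 31, 1]
enqueue(4) -> [43, 5, 31, 1, 4]
enqueue(34) -> [43, 5, 31, 1, 4, 34]
dequeue()->43, [5, 31, 1, 4, 34]

Final queue: [5, 31, 1, 4, 34]


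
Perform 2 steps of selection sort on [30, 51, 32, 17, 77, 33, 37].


Initial: [30, 51, 32, 17, 77, 33, 37]
Step 1: min=17 at 3
  Swap: [17, 51, 32, 30, 77, 33, 37]
Step 2: min=30 at 3
  Swap: [17, 30, 32, 51, 77, 33, 37]

After 2 steps: [17, 30, 32, 51, 77, 33, 37]


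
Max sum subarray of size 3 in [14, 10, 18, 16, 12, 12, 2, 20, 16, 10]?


[0:3]: 42
[1:4]: 44
[2:5]: 46
[3:6]: 40
[4:7]: 26
[5:8]: 34
[6:9]: 38
[7:10]: 46

Max: 46 at [2:5]


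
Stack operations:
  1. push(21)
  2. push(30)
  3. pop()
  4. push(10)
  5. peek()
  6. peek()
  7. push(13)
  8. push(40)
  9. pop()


push(21) -> [21]
push(30) -> [21, 30]
pop()->30, [21]
push(10) -> [21, 10]
peek()->10
peek()->10
push(13) -> [21, 10, 13]
push(40) -> [21, 10, 13, 40]
pop()->40, [21, 10, 13]

Final stack: [21, 10, 13]


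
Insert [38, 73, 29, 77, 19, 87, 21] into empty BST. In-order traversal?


Insert 38: root
Insert 73: R from 38
Insert 29: L from 38
Insert 77: R from 38 -> R from 73
Insert 19: L from 38 -> L from 29
Insert 87: R from 38 -> R from 73 -> R from 77
Insert 21: L from 38 -> L from 29 -> R from 19

In-order: [19, 21, 29, 38, 73, 77, 87]


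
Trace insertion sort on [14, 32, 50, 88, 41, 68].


Initial: [14, 32, 50, 88, 41, 68]
Insert 32: [14, 32, 50, 88, 41, 68]
Insert 50: [14, 32, 50, 88, 41, 68]
Insert 88: [14, 32, 50, 88, 41, 68]
Insert 41: [14, 32, 41, 50, 88, 68]
Insert 68: [14, 32, 41, 50, 68, 88]

Sorted: [14, 32, 41, 50, 68, 88]


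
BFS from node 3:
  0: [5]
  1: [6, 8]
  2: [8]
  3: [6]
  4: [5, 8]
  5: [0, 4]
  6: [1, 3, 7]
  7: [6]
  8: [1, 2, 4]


Visit 3, enqueue [6]
Visit 6, enqueue [1, 7]
Visit 1, enqueue [8]
Visit 7, enqueue []
Visit 8, enqueue [2, 4]
Visit 2, enqueue []
Visit 4, enqueue [5]
Visit 5, enqueue [0]
Visit 0, enqueue []

BFS order: [3, 6, 1, 7, 8, 2, 4, 5, 0]


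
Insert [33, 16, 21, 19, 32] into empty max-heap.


Insert 33: [33]
Insert 16: [33, 16]
Insert 21: [33, 16, 21]
Insert 19: [33, 19, 21, 16]
Insert 32: [33, 32, 21, 16, 19]

Final heap: [33, 32, 21, 16, 19]


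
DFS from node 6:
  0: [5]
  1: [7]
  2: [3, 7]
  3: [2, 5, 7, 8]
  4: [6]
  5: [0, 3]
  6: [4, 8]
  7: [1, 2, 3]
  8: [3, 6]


Visit 6, push [8, 4]
Visit 4, push []
Visit 8, push [3]
Visit 3, push [7, 5, 2]
Visit 2, push [7]
Visit 7, push [1]
Visit 1, push []
Visit 5, push [0]
Visit 0, push []

DFS order: [6, 4, 8, 3, 2, 7, 1, 5, 0]


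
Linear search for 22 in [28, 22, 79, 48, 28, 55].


i=0: 28!=22
i=1: 22==22 found!

Found at 1, 2 comps


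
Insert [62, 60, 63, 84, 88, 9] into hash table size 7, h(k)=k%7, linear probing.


Insert 62: h=6 -> slot 6
Insert 60: h=4 -> slot 4
Insert 63: h=0 -> slot 0
Insert 84: h=0, 1 probes -> slot 1
Insert 88: h=4, 1 probes -> slot 5
Insert 9: h=2 -> slot 2

Table: [63, 84, 9, None, 60, 88, 62]


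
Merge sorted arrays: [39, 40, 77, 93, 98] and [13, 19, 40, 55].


Take 13 from B
Take 19 from B
Take 39 from A
Take 40 from A
Take 40 from B
Take 55 from B

Merged: [13, 19, 39, 40, 40, 55, 77, 93, 98]


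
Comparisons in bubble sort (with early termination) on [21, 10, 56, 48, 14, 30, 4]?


Algorithm: bubble sort (with early termination)
Input: [21, 10, 56, 48, 14, 30, 4]
Sorted: [4, 10, 14, 21, 30, 48, 56]

21


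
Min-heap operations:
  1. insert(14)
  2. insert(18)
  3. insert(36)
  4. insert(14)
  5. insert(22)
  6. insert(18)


insert(14) -> [14]
insert(18) -> [14, 18]
insert(36) -> [14, 18, 36]
insert(14) -> [14, 14, 36, 18]
insert(22) -> [14, 14, 36, 18, 22]
insert(18) -> [14, 14, 18, 18, 22, 36]

Final heap: [14, 14, 18, 18, 22, 36]


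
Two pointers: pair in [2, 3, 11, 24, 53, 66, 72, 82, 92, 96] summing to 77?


lo=0(2)+hi=9(96)=98
lo=0(2)+hi=8(92)=94
lo=0(2)+hi=7(82)=84
lo=0(2)+hi=6(72)=74
lo=1(3)+hi=6(72)=75
lo=2(11)+hi=6(72)=83
lo=2(11)+hi=5(66)=77

Yes: 11+66=77


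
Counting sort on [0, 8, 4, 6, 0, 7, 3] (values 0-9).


Input: [0, 8, 4, 6, 0, 7, 3]
Counts: [2, 0, 0, 1, 1, 0, 1, 1, 1, 0]

Sorted: [0, 0, 3, 4, 6, 7, 8]


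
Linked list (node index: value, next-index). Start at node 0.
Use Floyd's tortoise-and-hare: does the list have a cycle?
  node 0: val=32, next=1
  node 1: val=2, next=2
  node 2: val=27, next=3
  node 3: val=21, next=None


Floyd's tortoise (slow, +1) and hare (fast, +2):
  init: slow=0, fast=0
  step 1: slow=1, fast=2
  step 2: fast 2->3->None, no cycle

Cycle: no


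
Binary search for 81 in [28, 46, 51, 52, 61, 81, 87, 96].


Step 1: lo=0, hi=7, mid=3, val=52
Step 2: lo=4, hi=7, mid=5, val=81

Found at index 5


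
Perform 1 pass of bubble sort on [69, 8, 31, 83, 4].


Initial: [69, 8, 31, 83, 4]
Pass 1: [8, 31, 69, 4, 83] (3 swaps)

After 1 pass: [8, 31, 69, 4, 83]


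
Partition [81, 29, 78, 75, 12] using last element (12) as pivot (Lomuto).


Pivot: 12
Place pivot at 0: [12, 29, 78, 75, 81]

Partitioned: [12, 29, 78, 75, 81]


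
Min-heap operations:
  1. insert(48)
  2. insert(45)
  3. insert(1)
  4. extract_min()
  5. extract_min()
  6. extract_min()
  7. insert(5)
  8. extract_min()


insert(48) -> [48]
insert(45) -> [45, 48]
insert(1) -> [1, 48, 45]
extract_min()->1, [45, 48]
extract_min()->45, [48]
extract_min()->48, []
insert(5) -> [5]
extract_min()->5, []

Final heap: []


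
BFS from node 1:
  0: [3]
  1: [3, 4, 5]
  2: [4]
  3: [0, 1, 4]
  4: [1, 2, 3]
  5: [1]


Visit 1, enqueue [3, 4, 5]
Visit 3, enqueue [0]
Visit 4, enqueue [2]
Visit 5, enqueue []
Visit 0, enqueue []
Visit 2, enqueue []

BFS order: [1, 3, 4, 5, 0, 2]


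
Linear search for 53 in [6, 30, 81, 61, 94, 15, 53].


i=0: 6!=53
i=1: 30!=53
i=2: 81!=53
i=3: 61!=53
i=4: 94!=53
i=5: 15!=53
i=6: 53==53 found!

Found at 6, 7 comps


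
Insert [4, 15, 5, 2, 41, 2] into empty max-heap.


Insert 4: [4]
Insert 15: [15, 4]
Insert 5: [15, 4, 5]
Insert 2: [15, 4, 5, 2]
Insert 41: [41, 15, 5, 2, 4]
Insert 2: [41, 15, 5, 2, 4, 2]

Final heap: [41, 15, 5, 2, 4, 2]


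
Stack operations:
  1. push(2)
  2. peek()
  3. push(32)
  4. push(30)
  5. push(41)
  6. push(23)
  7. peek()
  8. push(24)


push(2) -> [2]
peek()->2
push(32) -> [2, 32]
push(30) -> [2, 32, 30]
push(41) -> [2, 32, 30, 41]
push(23) -> [2, 32, 30, 41, 23]
peek()->23
push(24) -> [2, 32, 30, 41, 23, 24]

Final stack: [2, 32, 30, 41, 23, 24]


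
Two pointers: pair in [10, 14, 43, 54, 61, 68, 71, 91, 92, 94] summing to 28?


lo=0(10)+hi=9(94)=104
lo=0(10)+hi=8(92)=102
lo=0(10)+hi=7(91)=101
lo=0(10)+hi=6(71)=81
lo=0(10)+hi=5(68)=78
lo=0(10)+hi=4(61)=71
lo=0(10)+hi=3(54)=64
lo=0(10)+hi=2(43)=53
lo=0(10)+hi=1(14)=24

No pair found


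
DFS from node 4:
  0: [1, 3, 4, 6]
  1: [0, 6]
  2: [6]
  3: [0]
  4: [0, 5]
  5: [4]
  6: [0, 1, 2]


Visit 4, push [5, 0]
Visit 0, push [6, 3, 1]
Visit 1, push [6]
Visit 6, push [2]
Visit 2, push []
Visit 3, push []
Visit 5, push []

DFS order: [4, 0, 1, 6, 2, 3, 5]


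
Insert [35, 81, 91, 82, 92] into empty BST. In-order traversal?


Insert 35: root
Insert 81: R from 35
Insert 91: R from 35 -> R from 81
Insert 82: R from 35 -> R from 81 -> L from 91
Insert 92: R from 35 -> R from 81 -> R from 91

In-order: [35, 81, 82, 91, 92]


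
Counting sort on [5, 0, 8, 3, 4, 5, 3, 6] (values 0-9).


Input: [5, 0, 8, 3, 4, 5, 3, 6]
Counts: [1, 0, 0, 2, 1, 2, 1, 0, 1, 0]

Sorted: [0, 3, 3, 4, 5, 5, 6, 8]


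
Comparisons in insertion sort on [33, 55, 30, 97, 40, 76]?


Algorithm: insertion sort
Input: [33, 55, 30, 97, 40, 76]
Sorted: [30, 33, 40, 55, 76, 97]

9


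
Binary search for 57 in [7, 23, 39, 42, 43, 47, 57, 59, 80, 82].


Step 1: lo=0, hi=9, mid=4, val=43
Step 2: lo=5, hi=9, mid=7, val=59
Step 3: lo=5, hi=6, mid=5, val=47
Step 4: lo=6, hi=6, mid=6, val=57

Found at index 6


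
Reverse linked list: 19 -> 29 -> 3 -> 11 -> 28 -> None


Step 1: curr=19, set curr.next=prev(None) | reversed so far: 19
Step 2: curr=29, set curr.next=prev(19) | reversed so far: 29 -> 19
Step 3: curr=3, set curr.next=prev(29) | reversed so far: 3 -> 29 -> 19
Step 4: curr=11, set curr.next=prev(3) | reversed so far: 11 -> 3 -> 29 -> 19
Step 5: curr=28, set curr.next=prev(11) | reversed so far: 28 -> 11 -> 3 -> 29 -> 19

28 -> 11 -> 3 -> 29 -> 19 -> None


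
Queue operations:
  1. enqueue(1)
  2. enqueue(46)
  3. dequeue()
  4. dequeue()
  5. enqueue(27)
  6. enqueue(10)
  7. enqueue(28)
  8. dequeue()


enqueue(1) -> [1]
enqueue(46) -> [1, 46]
dequeue()->1, [46]
dequeue()->46, []
enqueue(27) -> [27]
enqueue(10) -> [27, 10]
enqueue(28) -> [27, 10, 28]
dequeue()->27, [10, 28]

Final queue: [10, 28]


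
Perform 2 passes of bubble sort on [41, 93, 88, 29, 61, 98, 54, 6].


Initial: [41, 93, 88, 29, 61, 98, 54, 6]
Pass 1: [41, 88, 29, 61, 93, 54, 6, 98] (5 swaps)
Pass 2: [41, 29, 61, 88, 54, 6, 93, 98] (4 swaps)

After 2 passes: [41, 29, 61, 88, 54, 6, 93, 98]


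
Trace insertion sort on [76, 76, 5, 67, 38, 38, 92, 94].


Initial: [76, 76, 5, 67, 38, 38, 92, 94]
Insert 76: [76, 76, 5, 67, 38, 38, 92, 94]
Insert 5: [5, 76, 76, 67, 38, 38, 92, 94]
Insert 67: [5, 67, 76, 76, 38, 38, 92, 94]
Insert 38: [5, 38, 67, 76, 76, 38, 92, 94]
Insert 38: [5, 38, 38, 67, 76, 76, 92, 94]
Insert 92: [5, 38, 38, 67, 76, 76, 92, 94]
Insert 94: [5, 38, 38, 67, 76, 76, 92, 94]

Sorted: [5, 38, 38, 67, 76, 76, 92, 94]


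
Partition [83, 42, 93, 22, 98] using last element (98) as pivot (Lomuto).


Pivot: 98
  83 <= 98: advance i (no swap)
  42 <= 98: advance i (no swap)
  93 <= 98: advance i (no swap)
  22 <= 98: advance i (no swap)
Place pivot at 4: [83, 42, 93, 22, 98]

Partitioned: [83, 42, 93, 22, 98]


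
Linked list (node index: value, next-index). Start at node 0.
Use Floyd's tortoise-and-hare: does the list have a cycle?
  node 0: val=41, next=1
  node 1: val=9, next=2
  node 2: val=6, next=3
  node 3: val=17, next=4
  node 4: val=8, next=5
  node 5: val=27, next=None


Floyd's tortoise (slow, +1) and hare (fast, +2):
  init: slow=0, fast=0
  step 1: slow=1, fast=2
  step 2: slow=2, fast=4
  step 3: fast 4->5->None, no cycle

Cycle: no


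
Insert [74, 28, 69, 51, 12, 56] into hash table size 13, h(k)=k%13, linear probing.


Insert 74: h=9 -> slot 9
Insert 28: h=2 -> slot 2
Insert 69: h=4 -> slot 4
Insert 51: h=12 -> slot 12
Insert 12: h=12, 1 probes -> slot 0
Insert 56: h=4, 1 probes -> slot 5

Table: [12, None, 28, None, 69, 56, None, None, None, 74, None, None, 51]


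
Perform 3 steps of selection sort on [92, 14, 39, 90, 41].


Initial: [92, 14, 39, 90, 41]
Step 1: min=14 at 1
  Swap: [14, 92, 39, 90, 41]
Step 2: min=39 at 2
  Swap: [14, 39, 92, 90, 41]
Step 3: min=41 at 4
  Swap: [14, 39, 41, 90, 92]

After 3 steps: [14, 39, 41, 90, 92]


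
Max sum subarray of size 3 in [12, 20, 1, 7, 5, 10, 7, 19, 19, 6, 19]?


[0:3]: 33
[1:4]: 28
[2:5]: 13
[3:6]: 22
[4:7]: 22
[5:8]: 36
[6:9]: 45
[7:10]: 44
[8:11]: 44

Max: 45 at [6:9]


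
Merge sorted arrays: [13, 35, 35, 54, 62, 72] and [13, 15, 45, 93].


Take 13 from A
Take 13 from B
Take 15 from B
Take 35 from A
Take 35 from A
Take 45 from B
Take 54 from A
Take 62 from A
Take 72 from A

Merged: [13, 13, 15, 35, 35, 45, 54, 62, 72, 93]


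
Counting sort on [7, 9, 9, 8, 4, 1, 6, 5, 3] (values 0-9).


Input: [7, 9, 9, 8, 4, 1, 6, 5, 3]
Counts: [0, 1, 0, 1, 1, 1, 1, 1, 1, 2]

Sorted: [1, 3, 4, 5, 6, 7, 8, 9, 9]


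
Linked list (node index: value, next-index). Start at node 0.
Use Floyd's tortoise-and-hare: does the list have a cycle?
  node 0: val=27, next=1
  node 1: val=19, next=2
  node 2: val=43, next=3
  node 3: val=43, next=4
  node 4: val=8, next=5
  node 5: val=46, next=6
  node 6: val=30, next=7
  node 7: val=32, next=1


Floyd's tortoise (slow, +1) and hare (fast, +2):
  init: slow=0, fast=0
  step 1: slow=1, fast=2
  step 2: slow=2, fast=4
  step 3: slow=3, fast=6
  step 4: slow=4, fast=1
  step 5: slow=5, fast=3
  step 6: slow=6, fast=5
  step 7: slow=7, fast=7
  slow == fast at node 7: cycle detected

Cycle: yes


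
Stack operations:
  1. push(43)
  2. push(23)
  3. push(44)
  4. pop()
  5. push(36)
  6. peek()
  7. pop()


push(43) -> [43]
push(23) -> [43, 23]
push(44) -> [43, 23, 44]
pop()->44, [43, 23]
push(36) -> [43, 23, 36]
peek()->36
pop()->36, [43, 23]

Final stack: [43, 23]


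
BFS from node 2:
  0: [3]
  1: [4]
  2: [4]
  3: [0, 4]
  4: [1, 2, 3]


Visit 2, enqueue [4]
Visit 4, enqueue [1, 3]
Visit 1, enqueue []
Visit 3, enqueue [0]
Visit 0, enqueue []

BFS order: [2, 4, 1, 3, 0]


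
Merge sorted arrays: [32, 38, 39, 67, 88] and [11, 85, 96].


Take 11 from B
Take 32 from A
Take 38 from A
Take 39 from A
Take 67 from A
Take 85 from B
Take 88 from A

Merged: [11, 32, 38, 39, 67, 85, 88, 96]


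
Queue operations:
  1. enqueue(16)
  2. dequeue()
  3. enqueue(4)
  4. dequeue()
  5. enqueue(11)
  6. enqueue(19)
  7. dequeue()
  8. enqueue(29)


enqueue(16) -> [16]
dequeue()->16, []
enqueue(4) -> [4]
dequeue()->4, []
enqueue(11) -> [11]
enqueue(19) -> [11, 19]
dequeue()->11, [19]
enqueue(29) -> [19, 29]

Final queue: [19, 29]


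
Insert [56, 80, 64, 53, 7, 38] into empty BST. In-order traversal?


Insert 56: root
Insert 80: R from 56
Insert 64: R from 56 -> L from 80
Insert 53: L from 56
Insert 7: L from 56 -> L from 53
Insert 38: L from 56 -> L from 53 -> R from 7

In-order: [7, 38, 53, 56, 64, 80]


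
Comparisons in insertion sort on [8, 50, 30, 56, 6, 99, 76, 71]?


Algorithm: insertion sort
Input: [8, 50, 30, 56, 6, 99, 76, 71]
Sorted: [6, 8, 30, 50, 56, 71, 76, 99]

14


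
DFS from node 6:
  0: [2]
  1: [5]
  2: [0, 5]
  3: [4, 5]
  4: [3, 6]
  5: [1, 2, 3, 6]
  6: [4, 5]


Visit 6, push [5, 4]
Visit 4, push [3]
Visit 3, push [5]
Visit 5, push [2, 1]
Visit 1, push []
Visit 2, push [0]
Visit 0, push []

DFS order: [6, 4, 3, 5, 1, 2, 0]


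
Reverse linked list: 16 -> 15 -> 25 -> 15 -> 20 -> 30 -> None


Step 1: curr=16, set curr.next=prev(None) | reversed so far: 16
Step 2: curr=15, set curr.next=prev(16) | reversed so far: 15 -> 16
Step 3: curr=25, set curr.next=prev(15) | reversed so far: 25 -> 15 -> 16
Step 4: curr=15, set curr.next=prev(25) | reversed so far: 15 -> 25 -> 15 -> 16
Step 5: curr=20, set curr.next=prev(15) | reversed so far: 20 -> 15 -> 25 -> 15 -> 16
Step 6: curr=30, set curr.next=prev(20) | reversed so far: 30 -> 20 -> 15 -> 25 -> 15 -> 16

30 -> 20 -> 15 -> 25 -> 15 -> 16 -> None


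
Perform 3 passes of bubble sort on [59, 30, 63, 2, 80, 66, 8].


Initial: [59, 30, 63, 2, 80, 66, 8]
Pass 1: [30, 59, 2, 63, 66, 8, 80] (4 swaps)
Pass 2: [30, 2, 59, 63, 8, 66, 80] (2 swaps)
Pass 3: [2, 30, 59, 8, 63, 66, 80] (2 swaps)

After 3 passes: [2, 30, 59, 8, 63, 66, 80]


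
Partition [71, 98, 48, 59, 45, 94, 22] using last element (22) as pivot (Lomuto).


Pivot: 22
Place pivot at 0: [22, 98, 48, 59, 45, 94, 71]

Partitioned: [22, 98, 48, 59, 45, 94, 71]


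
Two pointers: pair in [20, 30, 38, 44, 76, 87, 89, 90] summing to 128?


lo=0(20)+hi=7(90)=110
lo=1(30)+hi=7(90)=120
lo=2(38)+hi=7(90)=128

Yes: 38+90=128


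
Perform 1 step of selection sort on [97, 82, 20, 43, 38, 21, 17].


Initial: [97, 82, 20, 43, 38, 21, 17]
Step 1: min=17 at 6
  Swap: [17, 82, 20, 43, 38, 21, 97]

After 1 step: [17, 82, 20, 43, 38, 21, 97]


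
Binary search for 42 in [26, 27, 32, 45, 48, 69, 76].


Step 1: lo=0, hi=6, mid=3, val=45
Step 2: lo=0, hi=2, mid=1, val=27
Step 3: lo=2, hi=2, mid=2, val=32

Not found


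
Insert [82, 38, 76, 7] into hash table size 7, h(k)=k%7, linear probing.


Insert 82: h=5 -> slot 5
Insert 38: h=3 -> slot 3
Insert 76: h=6 -> slot 6
Insert 7: h=0 -> slot 0

Table: [7, None, None, 38, None, 82, 76]


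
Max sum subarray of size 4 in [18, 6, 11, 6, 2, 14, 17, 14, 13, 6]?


[0:4]: 41
[1:5]: 25
[2:6]: 33
[3:7]: 39
[4:8]: 47
[5:9]: 58
[6:10]: 50

Max: 58 at [5:9]


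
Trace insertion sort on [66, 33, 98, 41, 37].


Initial: [66, 33, 98, 41, 37]
Insert 33: [33, 66, 98, 41, 37]
Insert 98: [33, 66, 98, 41, 37]
Insert 41: [33, 41, 66, 98, 37]
Insert 37: [33, 37, 41, 66, 98]

Sorted: [33, 37, 41, 66, 98]


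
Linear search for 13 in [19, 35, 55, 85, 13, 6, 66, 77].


i=0: 19!=13
i=1: 35!=13
i=2: 55!=13
i=3: 85!=13
i=4: 13==13 found!

Found at 4, 5 comps


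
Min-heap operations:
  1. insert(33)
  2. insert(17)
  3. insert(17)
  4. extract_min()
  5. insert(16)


insert(33) -> [33]
insert(17) -> [17, 33]
insert(17) -> [17, 33, 17]
extract_min()->17, [17, 33]
insert(16) -> [16, 33, 17]

Final heap: [16, 33, 17]


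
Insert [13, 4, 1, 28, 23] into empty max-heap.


Insert 13: [13]
Insert 4: [13, 4]
Insert 1: [13, 4, 1]
Insert 28: [28, 13, 1, 4]
Insert 23: [28, 23, 1, 4, 13]

Final heap: [28, 23, 1, 4, 13]


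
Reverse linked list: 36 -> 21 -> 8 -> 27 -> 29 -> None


Step 1: curr=36, set curr.next=prev(None) | reversed so far: 36
Step 2: curr=21, set curr.next=prev(36) | reversed so far: 21 -> 36
Step 3: curr=8, set curr.next=prev(21) | reversed so far: 8 -> 21 -> 36
Step 4: curr=27, set curr.next=prev(8) | reversed so far: 27 -> 8 -> 21 -> 36
Step 5: curr=29, set curr.next=prev(27) | reversed so far: 29 -> 27 -> 8 -> 21 -> 36

29 -> 27 -> 8 -> 21 -> 36 -> None


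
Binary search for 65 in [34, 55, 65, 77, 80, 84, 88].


Step 1: lo=0, hi=6, mid=3, val=77
Step 2: lo=0, hi=2, mid=1, val=55
Step 3: lo=2, hi=2, mid=2, val=65

Found at index 2


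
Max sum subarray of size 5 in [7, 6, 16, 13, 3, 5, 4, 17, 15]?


[0:5]: 45
[1:6]: 43
[2:7]: 41
[3:8]: 42
[4:9]: 44

Max: 45 at [0:5]


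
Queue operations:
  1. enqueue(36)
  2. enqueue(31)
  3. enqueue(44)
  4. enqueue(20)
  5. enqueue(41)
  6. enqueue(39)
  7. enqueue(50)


enqueue(36) -> [36]
enqueue(31) -> [36, 31]
enqueue(44) -> [36, 31, 44]
enqueue(20) -> [36, 31, 44, 20]
enqueue(41) -> [36, 31, 44, 20, 41]
enqueue(39) -> [36, 31, 44, 20, 41, 39]
enqueue(50) -> [36, 31, 44, 20, 41, 39, 50]

Final queue: [36, 31, 44, 20, 41, 39, 50]


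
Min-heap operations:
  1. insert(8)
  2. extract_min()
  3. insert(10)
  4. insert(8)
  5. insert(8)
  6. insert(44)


insert(8) -> [8]
extract_min()->8, []
insert(10) -> [10]
insert(8) -> [8, 10]
insert(8) -> [8, 10, 8]
insert(44) -> [8, 10, 8, 44]

Final heap: [8, 10, 8, 44]


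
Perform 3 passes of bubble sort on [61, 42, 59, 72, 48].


Initial: [61, 42, 59, 72, 48]
Pass 1: [42, 59, 61, 48, 72] (3 swaps)
Pass 2: [42, 59, 48, 61, 72] (1 swaps)
Pass 3: [42, 48, 59, 61, 72] (1 swaps)

After 3 passes: [42, 48, 59, 61, 72]


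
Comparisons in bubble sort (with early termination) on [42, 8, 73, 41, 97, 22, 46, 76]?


Algorithm: bubble sort (with early termination)
Input: [42, 8, 73, 41, 97, 22, 46, 76]
Sorted: [8, 22, 41, 42, 46, 73, 76, 97]

25


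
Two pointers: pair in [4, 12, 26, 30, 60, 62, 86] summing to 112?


lo=0(4)+hi=6(86)=90
lo=1(12)+hi=6(86)=98
lo=2(26)+hi=6(86)=112

Yes: 26+86=112


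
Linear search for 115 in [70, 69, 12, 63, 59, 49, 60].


i=0: 70!=115
i=1: 69!=115
i=2: 12!=115
i=3: 63!=115
i=4: 59!=115
i=5: 49!=115
i=6: 60!=115

Not found, 7 comps


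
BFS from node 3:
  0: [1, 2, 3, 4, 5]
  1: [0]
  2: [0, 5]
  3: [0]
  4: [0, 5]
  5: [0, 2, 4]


Visit 3, enqueue [0]
Visit 0, enqueue [1, 2, 4, 5]
Visit 1, enqueue []
Visit 2, enqueue []
Visit 4, enqueue []
Visit 5, enqueue []

BFS order: [3, 0, 1, 2, 4, 5]


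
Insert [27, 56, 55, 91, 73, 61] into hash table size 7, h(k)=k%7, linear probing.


Insert 27: h=6 -> slot 6
Insert 56: h=0 -> slot 0
Insert 55: h=6, 2 probes -> slot 1
Insert 91: h=0, 2 probes -> slot 2
Insert 73: h=3 -> slot 3
Insert 61: h=5 -> slot 5

Table: [56, 55, 91, 73, None, 61, 27]


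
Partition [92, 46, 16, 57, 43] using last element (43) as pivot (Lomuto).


Pivot: 43
  16 <= 43: swap -> [16, 46, 92, 57, 43]
Place pivot at 1: [16, 43, 92, 57, 46]

Partitioned: [16, 43, 92, 57, 46]


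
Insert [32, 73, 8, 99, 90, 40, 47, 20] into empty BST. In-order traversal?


Insert 32: root
Insert 73: R from 32
Insert 8: L from 32
Insert 99: R from 32 -> R from 73
Insert 90: R from 32 -> R from 73 -> L from 99
Insert 40: R from 32 -> L from 73
Insert 47: R from 32 -> L from 73 -> R from 40
Insert 20: L from 32 -> R from 8

In-order: [8, 20, 32, 40, 47, 73, 90, 99]


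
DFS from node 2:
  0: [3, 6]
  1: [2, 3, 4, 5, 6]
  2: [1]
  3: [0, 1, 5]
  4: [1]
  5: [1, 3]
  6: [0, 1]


Visit 2, push [1]
Visit 1, push [6, 5, 4, 3]
Visit 3, push [5, 0]
Visit 0, push [6]
Visit 6, push []
Visit 5, push []
Visit 4, push []

DFS order: [2, 1, 3, 0, 6, 5, 4]


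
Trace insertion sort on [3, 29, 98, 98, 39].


Initial: [3, 29, 98, 98, 39]
Insert 29: [3, 29, 98, 98, 39]
Insert 98: [3, 29, 98, 98, 39]
Insert 98: [3, 29, 98, 98, 39]
Insert 39: [3, 29, 39, 98, 98]

Sorted: [3, 29, 39, 98, 98]


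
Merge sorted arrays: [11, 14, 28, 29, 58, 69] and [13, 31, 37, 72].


Take 11 from A
Take 13 from B
Take 14 from A
Take 28 from A
Take 29 from A
Take 31 from B
Take 37 from B
Take 58 from A
Take 69 from A

Merged: [11, 13, 14, 28, 29, 31, 37, 58, 69, 72]


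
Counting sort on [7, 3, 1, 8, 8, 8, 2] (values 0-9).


Input: [7, 3, 1, 8, 8, 8, 2]
Counts: [0, 1, 1, 1, 0, 0, 0, 1, 3, 0]

Sorted: [1, 2, 3, 7, 8, 8, 8]


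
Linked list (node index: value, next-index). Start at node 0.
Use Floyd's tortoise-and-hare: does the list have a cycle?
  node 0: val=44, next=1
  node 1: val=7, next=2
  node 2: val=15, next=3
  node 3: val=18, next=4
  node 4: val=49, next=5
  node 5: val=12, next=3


Floyd's tortoise (slow, +1) and hare (fast, +2):
  init: slow=0, fast=0
  step 1: slow=1, fast=2
  step 2: slow=2, fast=4
  step 3: slow=3, fast=3
  slow == fast at node 3: cycle detected

Cycle: yes


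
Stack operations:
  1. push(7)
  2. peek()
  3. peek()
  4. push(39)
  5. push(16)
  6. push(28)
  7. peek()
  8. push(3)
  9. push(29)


push(7) -> [7]
peek()->7
peek()->7
push(39) -> [7, 39]
push(16) -> [7, 39, 16]
push(28) -> [7, 39, 16, 28]
peek()->28
push(3) -> [7, 39, 16, 28, 3]
push(29) -> [7, 39, 16, 28, 3, 29]

Final stack: [7, 39, 16, 28, 3, 29]


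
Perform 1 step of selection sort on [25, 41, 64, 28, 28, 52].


Initial: [25, 41, 64, 28, 28, 52]
Step 1: min=25 at 0
  Swap: [25, 41, 64, 28, 28, 52]

After 1 step: [25, 41, 64, 28, 28, 52]


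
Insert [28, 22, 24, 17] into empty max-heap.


Insert 28: [28]
Insert 22: [28, 22]
Insert 24: [28, 22, 24]
Insert 17: [28, 22, 24, 17]

Final heap: [28, 22, 24, 17]


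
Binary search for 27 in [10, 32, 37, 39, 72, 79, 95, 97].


Step 1: lo=0, hi=7, mid=3, val=39
Step 2: lo=0, hi=2, mid=1, val=32
Step 3: lo=0, hi=0, mid=0, val=10

Not found


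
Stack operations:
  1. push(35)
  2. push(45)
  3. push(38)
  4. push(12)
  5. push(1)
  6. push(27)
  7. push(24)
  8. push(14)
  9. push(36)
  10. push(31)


push(35) -> [35]
push(45) -> [35, 45]
push(38) -> [35, 45, 38]
push(12) -> [35, 45, 38, 12]
push(1) -> [35, 45, 38, 12, 1]
push(27) -> [35, 45, 38, 12, 1, 27]
push(24) -> [35, 45, 38, 12, 1, 27, 24]
push(14) -> [35, 45, 38, 12, 1, 27, 24, 14]
push(36) -> [35, 45, 38, 12, 1, 27, 24, 14, 36]
push(31) -> [35, 45, 38, 12, 1, 27, 24, 14, 36, 31]

Final stack: [35, 45, 38, 12, 1, 27, 24, 14, 36, 31]


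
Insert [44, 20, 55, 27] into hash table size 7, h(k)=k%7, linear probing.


Insert 44: h=2 -> slot 2
Insert 20: h=6 -> slot 6
Insert 55: h=6, 1 probes -> slot 0
Insert 27: h=6, 2 probes -> slot 1

Table: [55, 27, 44, None, None, None, 20]


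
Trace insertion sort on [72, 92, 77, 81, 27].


Initial: [72, 92, 77, 81, 27]
Insert 92: [72, 92, 77, 81, 27]
Insert 77: [72, 77, 92, 81, 27]
Insert 81: [72, 77, 81, 92, 27]
Insert 27: [27, 72, 77, 81, 92]

Sorted: [27, 72, 77, 81, 92]


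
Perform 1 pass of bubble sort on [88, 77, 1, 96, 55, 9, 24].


Initial: [88, 77, 1, 96, 55, 9, 24]
Pass 1: [77, 1, 88, 55, 9, 24, 96] (5 swaps)

After 1 pass: [77, 1, 88, 55, 9, 24, 96]


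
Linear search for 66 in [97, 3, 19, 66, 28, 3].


i=0: 97!=66
i=1: 3!=66
i=2: 19!=66
i=3: 66==66 found!

Found at 3, 4 comps


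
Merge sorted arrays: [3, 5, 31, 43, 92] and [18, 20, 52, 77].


Take 3 from A
Take 5 from A
Take 18 from B
Take 20 from B
Take 31 from A
Take 43 from A
Take 52 from B
Take 77 from B

Merged: [3, 5, 18, 20, 31, 43, 52, 77, 92]


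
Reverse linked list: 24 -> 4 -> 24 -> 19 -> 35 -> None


Step 1: curr=24, set curr.next=prev(None) | reversed so far: 24
Step 2: curr=4, set curr.next=prev(24) | reversed so far: 4 -> 24
Step 3: curr=24, set curr.next=prev(4) | reversed so far: 24 -> 4 -> 24
Step 4: curr=19, set curr.next=prev(24) | reversed so far: 19 -> 24 -> 4 -> 24
Step 5: curr=35, set curr.next=prev(19) | reversed so far: 35 -> 19 -> 24 -> 4 -> 24

35 -> 19 -> 24 -> 4 -> 24 -> None


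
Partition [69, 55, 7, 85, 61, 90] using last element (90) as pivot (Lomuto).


Pivot: 90
  69 <= 90: advance i (no swap)
  55 <= 90: advance i (no swap)
  7 <= 90: advance i (no swap)
  85 <= 90: advance i (no swap)
  61 <= 90: advance i (no swap)
Place pivot at 5: [69, 55, 7, 85, 61, 90]

Partitioned: [69, 55, 7, 85, 61, 90]


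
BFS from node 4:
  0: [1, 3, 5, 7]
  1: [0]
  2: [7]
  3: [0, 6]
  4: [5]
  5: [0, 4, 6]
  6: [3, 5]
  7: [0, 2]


Visit 4, enqueue [5]
Visit 5, enqueue [0, 6]
Visit 0, enqueue [1, 3, 7]
Visit 6, enqueue []
Visit 1, enqueue []
Visit 3, enqueue []
Visit 7, enqueue [2]
Visit 2, enqueue []

BFS order: [4, 5, 0, 6, 1, 3, 7, 2]


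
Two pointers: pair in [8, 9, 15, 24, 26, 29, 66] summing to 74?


lo=0(8)+hi=6(66)=74

Yes: 8+66=74


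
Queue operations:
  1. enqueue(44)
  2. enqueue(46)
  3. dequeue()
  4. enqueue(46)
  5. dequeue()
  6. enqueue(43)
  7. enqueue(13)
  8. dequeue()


enqueue(44) -> [44]
enqueue(46) -> [44, 46]
dequeue()->44, [46]
enqueue(46) -> [46, 46]
dequeue()->46, [46]
enqueue(43) -> [46, 43]
enqueue(13) -> [46, 43, 13]
dequeue()->46, [43, 13]

Final queue: [43, 13]


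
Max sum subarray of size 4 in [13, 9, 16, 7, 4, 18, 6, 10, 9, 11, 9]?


[0:4]: 45
[1:5]: 36
[2:6]: 45
[3:7]: 35
[4:8]: 38
[5:9]: 43
[6:10]: 36
[7:11]: 39

Max: 45 at [0:4]


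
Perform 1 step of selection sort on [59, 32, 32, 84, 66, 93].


Initial: [59, 32, 32, 84, 66, 93]
Step 1: min=32 at 1
  Swap: [32, 59, 32, 84, 66, 93]

After 1 step: [32, 59, 32, 84, 66, 93]


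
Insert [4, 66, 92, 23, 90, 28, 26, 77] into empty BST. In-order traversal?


Insert 4: root
Insert 66: R from 4
Insert 92: R from 4 -> R from 66
Insert 23: R from 4 -> L from 66
Insert 90: R from 4 -> R from 66 -> L from 92
Insert 28: R from 4 -> L from 66 -> R from 23
Insert 26: R from 4 -> L from 66 -> R from 23 -> L from 28
Insert 77: R from 4 -> R from 66 -> L from 92 -> L from 90

In-order: [4, 23, 26, 28, 66, 77, 90, 92]


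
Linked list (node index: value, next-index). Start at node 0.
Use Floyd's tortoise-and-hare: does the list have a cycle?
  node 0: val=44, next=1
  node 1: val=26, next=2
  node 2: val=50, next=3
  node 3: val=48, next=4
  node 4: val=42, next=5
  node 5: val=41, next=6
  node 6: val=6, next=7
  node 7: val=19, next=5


Floyd's tortoise (slow, +1) and hare (fast, +2):
  init: slow=0, fast=0
  step 1: slow=1, fast=2
  step 2: slow=2, fast=4
  step 3: slow=3, fast=6
  step 4: slow=4, fast=5
  step 5: slow=5, fast=7
  step 6: slow=6, fast=6
  slow == fast at node 6: cycle detected

Cycle: yes


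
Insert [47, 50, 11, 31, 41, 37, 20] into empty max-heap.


Insert 47: [47]
Insert 50: [50, 47]
Insert 11: [50, 47, 11]
Insert 31: [50, 47, 11, 31]
Insert 41: [50, 47, 11, 31, 41]
Insert 37: [50, 47, 37, 31, 41, 11]
Insert 20: [50, 47, 37, 31, 41, 11, 20]

Final heap: [50, 47, 37, 31, 41, 11, 20]


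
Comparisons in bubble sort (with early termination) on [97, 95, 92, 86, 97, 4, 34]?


Algorithm: bubble sort (with early termination)
Input: [97, 95, 92, 86, 97, 4, 34]
Sorted: [4, 34, 86, 92, 95, 97, 97]

21


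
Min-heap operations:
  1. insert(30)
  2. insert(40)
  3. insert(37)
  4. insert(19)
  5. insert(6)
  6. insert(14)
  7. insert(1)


insert(30) -> [30]
insert(40) -> [30, 40]
insert(37) -> [30, 40, 37]
insert(19) -> [19, 30, 37, 40]
insert(6) -> [6, 19, 37, 40, 30]
insert(14) -> [6, 19, 14, 40, 30, 37]
insert(1) -> [1, 19, 6, 40, 30, 37, 14]

Final heap: [1, 19, 6, 40, 30, 37, 14]


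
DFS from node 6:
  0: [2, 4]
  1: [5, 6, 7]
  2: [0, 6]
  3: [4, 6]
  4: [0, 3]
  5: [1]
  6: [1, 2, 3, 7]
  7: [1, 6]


Visit 6, push [7, 3, 2, 1]
Visit 1, push [7, 5]
Visit 5, push []
Visit 7, push []
Visit 2, push [0]
Visit 0, push [4]
Visit 4, push [3]
Visit 3, push []

DFS order: [6, 1, 5, 7, 2, 0, 4, 3]


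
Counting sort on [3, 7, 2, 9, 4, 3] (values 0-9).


Input: [3, 7, 2, 9, 4, 3]
Counts: [0, 0, 1, 2, 1, 0, 0, 1, 0, 1]

Sorted: [2, 3, 3, 4, 7, 9]


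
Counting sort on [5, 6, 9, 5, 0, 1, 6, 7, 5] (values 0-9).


Input: [5, 6, 9, 5, 0, 1, 6, 7, 5]
Counts: [1, 1, 0, 0, 0, 3, 2, 1, 0, 1]

Sorted: [0, 1, 5, 5, 5, 6, 6, 7, 9]


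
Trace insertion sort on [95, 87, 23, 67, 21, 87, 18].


Initial: [95, 87, 23, 67, 21, 87, 18]
Insert 87: [87, 95, 23, 67, 21, 87, 18]
Insert 23: [23, 87, 95, 67, 21, 87, 18]
Insert 67: [23, 67, 87, 95, 21, 87, 18]
Insert 21: [21, 23, 67, 87, 95, 87, 18]
Insert 87: [21, 23, 67, 87, 87, 95, 18]
Insert 18: [18, 21, 23, 67, 87, 87, 95]

Sorted: [18, 21, 23, 67, 87, 87, 95]


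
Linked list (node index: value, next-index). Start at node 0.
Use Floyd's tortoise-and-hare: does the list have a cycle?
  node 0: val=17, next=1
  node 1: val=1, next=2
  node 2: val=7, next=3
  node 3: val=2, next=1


Floyd's tortoise (slow, +1) and hare (fast, +2):
  init: slow=0, fast=0
  step 1: slow=1, fast=2
  step 2: slow=2, fast=1
  step 3: slow=3, fast=3
  slow == fast at node 3: cycle detected

Cycle: yes


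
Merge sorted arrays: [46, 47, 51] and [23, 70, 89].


Take 23 from B
Take 46 from A
Take 47 from A
Take 51 from A

Merged: [23, 46, 47, 51, 70, 89]


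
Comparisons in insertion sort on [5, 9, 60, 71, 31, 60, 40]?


Algorithm: insertion sort
Input: [5, 9, 60, 71, 31, 60, 40]
Sorted: [5, 9, 31, 40, 60, 60, 71]

12


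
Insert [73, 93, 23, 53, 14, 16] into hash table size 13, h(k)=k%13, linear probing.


Insert 73: h=8 -> slot 8
Insert 93: h=2 -> slot 2
Insert 23: h=10 -> slot 10
Insert 53: h=1 -> slot 1
Insert 14: h=1, 2 probes -> slot 3
Insert 16: h=3, 1 probes -> slot 4

Table: [None, 53, 93, 14, 16, None, None, None, 73, None, 23, None, None]


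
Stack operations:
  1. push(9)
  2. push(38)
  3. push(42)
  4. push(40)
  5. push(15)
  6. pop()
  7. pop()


push(9) -> [9]
push(38) -> [9, 38]
push(42) -> [9, 38, 42]
push(40) -> [9, 38, 42, 40]
push(15) -> [9, 38, 42, 40, 15]
pop()->15, [9, 38, 42, 40]
pop()->40, [9, 38, 42]

Final stack: [9, 38, 42]


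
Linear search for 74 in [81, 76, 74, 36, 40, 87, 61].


i=0: 81!=74
i=1: 76!=74
i=2: 74==74 found!

Found at 2, 3 comps


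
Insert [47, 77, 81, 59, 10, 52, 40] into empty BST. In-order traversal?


Insert 47: root
Insert 77: R from 47
Insert 81: R from 47 -> R from 77
Insert 59: R from 47 -> L from 77
Insert 10: L from 47
Insert 52: R from 47 -> L from 77 -> L from 59
Insert 40: L from 47 -> R from 10

In-order: [10, 40, 47, 52, 59, 77, 81]


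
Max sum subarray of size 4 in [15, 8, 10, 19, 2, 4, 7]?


[0:4]: 52
[1:5]: 39
[2:6]: 35
[3:7]: 32

Max: 52 at [0:4]


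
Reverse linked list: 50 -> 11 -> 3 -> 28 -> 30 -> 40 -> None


Step 1: curr=50, set curr.next=prev(None) | reversed so far: 50
Step 2: curr=11, set curr.next=prev(50) | reversed so far: 11 -> 50
Step 3: curr=3, set curr.next=prev(11) | reversed so far: 3 -> 11 -> 50
Step 4: curr=28, set curr.next=prev(3) | reversed so far: 28 -> 3 -> 11 -> 50
Step 5: curr=30, set curr.next=prev(28) | reversed so far: 30 -> 28 -> 3 -> 11 -> 50
Step 6: curr=40, set curr.next=prev(30) | reversed so far: 40 -> 30 -> 28 -> 3 -> 11 -> 50

40 -> 30 -> 28 -> 3 -> 11 -> 50 -> None


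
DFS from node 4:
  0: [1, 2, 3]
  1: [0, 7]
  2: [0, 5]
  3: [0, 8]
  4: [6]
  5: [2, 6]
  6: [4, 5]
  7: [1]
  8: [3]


Visit 4, push [6]
Visit 6, push [5]
Visit 5, push [2]
Visit 2, push [0]
Visit 0, push [3, 1]
Visit 1, push [7]
Visit 7, push []
Visit 3, push [8]
Visit 8, push []

DFS order: [4, 6, 5, 2, 0, 1, 7, 3, 8]


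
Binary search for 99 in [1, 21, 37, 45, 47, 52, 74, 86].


Step 1: lo=0, hi=7, mid=3, val=45
Step 2: lo=4, hi=7, mid=5, val=52
Step 3: lo=6, hi=7, mid=6, val=74
Step 4: lo=7, hi=7, mid=7, val=86

Not found


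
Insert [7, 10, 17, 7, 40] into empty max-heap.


Insert 7: [7]
Insert 10: [10, 7]
Insert 17: [17, 7, 10]
Insert 7: [17, 7, 10, 7]
Insert 40: [40, 17, 10, 7, 7]

Final heap: [40, 17, 10, 7, 7]


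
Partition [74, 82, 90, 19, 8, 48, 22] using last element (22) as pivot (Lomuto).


Pivot: 22
  19 <= 22: swap -> [19, 82, 90, 74, 8, 48, 22]
  8 <= 22: swap -> [19, 8, 90, 74, 82, 48, 22]
Place pivot at 2: [19, 8, 22, 74, 82, 48, 90]

Partitioned: [19, 8, 22, 74, 82, 48, 90]


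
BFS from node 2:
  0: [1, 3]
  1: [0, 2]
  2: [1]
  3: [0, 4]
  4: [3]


Visit 2, enqueue [1]
Visit 1, enqueue [0]
Visit 0, enqueue [3]
Visit 3, enqueue [4]
Visit 4, enqueue []

BFS order: [2, 1, 0, 3, 4]


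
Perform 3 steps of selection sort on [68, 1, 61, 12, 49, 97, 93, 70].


Initial: [68, 1, 61, 12, 49, 97, 93, 70]
Step 1: min=1 at 1
  Swap: [1, 68, 61, 12, 49, 97, 93, 70]
Step 2: min=12 at 3
  Swap: [1, 12, 61, 68, 49, 97, 93, 70]
Step 3: min=49 at 4
  Swap: [1, 12, 49, 68, 61, 97, 93, 70]

After 3 steps: [1, 12, 49, 68, 61, 97, 93, 70]


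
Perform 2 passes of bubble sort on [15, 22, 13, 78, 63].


Initial: [15, 22, 13, 78, 63]
Pass 1: [15, 13, 22, 63, 78] (2 swaps)
Pass 2: [13, 15, 22, 63, 78] (1 swaps)

After 2 passes: [13, 15, 22, 63, 78]


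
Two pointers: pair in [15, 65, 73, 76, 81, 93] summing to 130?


lo=0(15)+hi=5(93)=108
lo=1(65)+hi=5(93)=158
lo=1(65)+hi=4(81)=146
lo=1(65)+hi=3(76)=141
lo=1(65)+hi=2(73)=138

No pair found


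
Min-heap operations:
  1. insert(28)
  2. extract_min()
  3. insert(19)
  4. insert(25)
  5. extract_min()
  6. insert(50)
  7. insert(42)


insert(28) -> [28]
extract_min()->28, []
insert(19) -> [19]
insert(25) -> [19, 25]
extract_min()->19, [25]
insert(50) -> [25, 50]
insert(42) -> [25, 50, 42]

Final heap: [25, 50, 42]


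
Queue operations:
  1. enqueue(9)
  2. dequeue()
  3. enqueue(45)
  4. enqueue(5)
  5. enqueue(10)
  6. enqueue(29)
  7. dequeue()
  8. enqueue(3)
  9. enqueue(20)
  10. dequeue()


enqueue(9) -> [9]
dequeue()->9, []
enqueue(45) -> [45]
enqueue(5) -> [45, 5]
enqueue(10) -> [45, 5, 10]
enqueue(29) -> [45, 5, 10, 29]
dequeue()->45, [5, 10, 29]
enqueue(3) -> [5, 10, 29, 3]
enqueue(20) -> [5, 10, 29, 3, 20]
dequeue()->5, [10, 29, 3, 20]

Final queue: [10, 29, 3, 20]


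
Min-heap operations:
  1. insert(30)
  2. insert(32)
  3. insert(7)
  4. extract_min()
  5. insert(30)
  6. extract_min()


insert(30) -> [30]
insert(32) -> [30, 32]
insert(7) -> [7, 32, 30]
extract_min()->7, [30, 32]
insert(30) -> [30, 32, 30]
extract_min()->30, [30, 32]

Final heap: [30, 32]


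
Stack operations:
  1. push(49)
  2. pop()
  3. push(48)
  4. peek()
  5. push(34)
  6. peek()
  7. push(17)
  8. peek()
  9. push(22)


push(49) -> [49]
pop()->49, []
push(48) -> [48]
peek()->48
push(34) -> [48, 34]
peek()->34
push(17) -> [48, 34, 17]
peek()->17
push(22) -> [48, 34, 17, 22]

Final stack: [48, 34, 17, 22]


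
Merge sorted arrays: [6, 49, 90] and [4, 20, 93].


Take 4 from B
Take 6 from A
Take 20 from B
Take 49 from A
Take 90 from A

Merged: [4, 6, 20, 49, 90, 93]


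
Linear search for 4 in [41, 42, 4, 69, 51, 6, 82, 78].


i=0: 41!=4
i=1: 42!=4
i=2: 4==4 found!

Found at 2, 3 comps
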